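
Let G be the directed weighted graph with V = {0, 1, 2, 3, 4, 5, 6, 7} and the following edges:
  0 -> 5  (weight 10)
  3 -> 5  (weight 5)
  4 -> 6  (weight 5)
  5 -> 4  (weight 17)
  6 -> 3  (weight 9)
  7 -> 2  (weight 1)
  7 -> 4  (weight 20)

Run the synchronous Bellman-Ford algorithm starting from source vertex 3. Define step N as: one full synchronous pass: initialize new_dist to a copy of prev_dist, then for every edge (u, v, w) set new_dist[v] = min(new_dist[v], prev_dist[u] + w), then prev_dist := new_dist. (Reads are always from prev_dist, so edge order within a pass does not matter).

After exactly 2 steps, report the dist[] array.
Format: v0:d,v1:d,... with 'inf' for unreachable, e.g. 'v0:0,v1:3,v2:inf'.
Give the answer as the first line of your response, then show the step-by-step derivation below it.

v0:inf,v1:inf,v2:inf,v3:0,v4:22,v5:5,v6:inf,v7:inf

step 1: dist = v0:inf,v1:inf,v2:inf,v3:0,v4:inf,v5:5,v6:inf,v7:inf
step 2: dist = v0:inf,v1:inf,v2:inf,v3:0,v4:22,v5:5,v6:inf,v7:inf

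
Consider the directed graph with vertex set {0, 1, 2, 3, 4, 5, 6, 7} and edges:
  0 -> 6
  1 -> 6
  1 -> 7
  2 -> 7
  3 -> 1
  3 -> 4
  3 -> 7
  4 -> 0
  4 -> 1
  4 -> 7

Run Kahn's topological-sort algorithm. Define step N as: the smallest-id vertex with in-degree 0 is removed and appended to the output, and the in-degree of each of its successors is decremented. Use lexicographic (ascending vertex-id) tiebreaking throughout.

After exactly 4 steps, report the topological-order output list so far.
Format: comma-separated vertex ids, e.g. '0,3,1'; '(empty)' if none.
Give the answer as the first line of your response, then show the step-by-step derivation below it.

2,3,4,0

step 1: output 2; order=[2]; indeg=(1,2,0,0,1,0,2,3)
step 2: output 3; order=[2,3]; indeg=(1,1,0,0,0,0,2,2)
step 3: output 4; order=[2,3,4]; indeg=(0,0,0,0,0,0,2,1)
step 4: output 0; order=[2,3,4,0]; indeg=(0,0,0,0,0,0,1,1)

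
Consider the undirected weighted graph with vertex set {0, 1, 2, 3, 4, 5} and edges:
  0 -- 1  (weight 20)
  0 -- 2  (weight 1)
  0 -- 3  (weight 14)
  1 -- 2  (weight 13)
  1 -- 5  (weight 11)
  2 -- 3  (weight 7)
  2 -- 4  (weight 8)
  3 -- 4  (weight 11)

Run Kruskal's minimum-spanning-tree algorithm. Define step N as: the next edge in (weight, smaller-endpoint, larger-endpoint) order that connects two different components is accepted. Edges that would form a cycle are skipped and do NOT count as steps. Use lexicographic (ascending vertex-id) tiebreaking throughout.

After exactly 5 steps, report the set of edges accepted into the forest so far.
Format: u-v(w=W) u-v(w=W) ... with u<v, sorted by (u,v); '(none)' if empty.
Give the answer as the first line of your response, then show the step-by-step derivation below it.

0-2(w=1) 1-2(w=13) 1-5(w=11) 2-3(w=7) 2-4(w=8)

step 1: add edge 0-2 (w=1); MST = {0-2(w=1)}
step 2: add edge 2-3 (w=7); MST = {0-2(w=1) 2-3(w=7)}
step 3: add edge 2-4 (w=8); MST = {0-2(w=1) 2-3(w=7) 2-4(w=8)}
step 4: add edge 1-5 (w=11); MST = {0-2(w=1) 1-5(w=11) 2-3(w=7) 2-4(w=8)}
step 5: add edge 1-2 (w=13); MST = {0-2(w=1) 1-2(w=13) 1-5(w=11) 2-3(w=7) 2-4(w=8)}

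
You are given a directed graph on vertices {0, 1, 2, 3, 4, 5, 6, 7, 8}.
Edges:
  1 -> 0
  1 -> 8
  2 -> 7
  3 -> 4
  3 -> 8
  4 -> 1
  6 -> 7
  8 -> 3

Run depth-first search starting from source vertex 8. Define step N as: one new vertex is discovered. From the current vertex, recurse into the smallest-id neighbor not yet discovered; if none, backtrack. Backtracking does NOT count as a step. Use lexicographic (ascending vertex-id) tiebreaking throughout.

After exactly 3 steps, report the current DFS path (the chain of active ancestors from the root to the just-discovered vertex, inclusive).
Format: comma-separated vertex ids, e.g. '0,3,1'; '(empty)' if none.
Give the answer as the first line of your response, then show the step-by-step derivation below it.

8,3,4

step 1: discover 8; path=8; order=8
step 2: discover 3; path=8>3; order=8,3
step 3: discover 4; path=8>3>4; order=8,3,4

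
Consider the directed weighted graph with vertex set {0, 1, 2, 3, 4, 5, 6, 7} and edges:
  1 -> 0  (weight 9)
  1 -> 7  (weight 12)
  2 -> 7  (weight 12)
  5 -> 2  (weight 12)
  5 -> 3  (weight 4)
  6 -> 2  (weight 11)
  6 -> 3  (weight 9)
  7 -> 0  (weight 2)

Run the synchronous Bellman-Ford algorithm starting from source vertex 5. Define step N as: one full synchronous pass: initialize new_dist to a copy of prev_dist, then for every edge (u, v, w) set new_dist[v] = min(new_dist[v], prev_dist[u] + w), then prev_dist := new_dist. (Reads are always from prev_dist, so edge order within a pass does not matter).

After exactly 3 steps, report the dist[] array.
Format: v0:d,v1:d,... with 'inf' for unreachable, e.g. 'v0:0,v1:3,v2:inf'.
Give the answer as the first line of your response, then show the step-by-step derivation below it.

v0:26,v1:inf,v2:12,v3:4,v4:inf,v5:0,v6:inf,v7:24

step 1: dist = v0:inf,v1:inf,v2:12,v3:4,v4:inf,v5:0,v6:inf,v7:inf
step 2: dist = v0:inf,v1:inf,v2:12,v3:4,v4:inf,v5:0,v6:inf,v7:24
step 3: dist = v0:26,v1:inf,v2:12,v3:4,v4:inf,v5:0,v6:inf,v7:24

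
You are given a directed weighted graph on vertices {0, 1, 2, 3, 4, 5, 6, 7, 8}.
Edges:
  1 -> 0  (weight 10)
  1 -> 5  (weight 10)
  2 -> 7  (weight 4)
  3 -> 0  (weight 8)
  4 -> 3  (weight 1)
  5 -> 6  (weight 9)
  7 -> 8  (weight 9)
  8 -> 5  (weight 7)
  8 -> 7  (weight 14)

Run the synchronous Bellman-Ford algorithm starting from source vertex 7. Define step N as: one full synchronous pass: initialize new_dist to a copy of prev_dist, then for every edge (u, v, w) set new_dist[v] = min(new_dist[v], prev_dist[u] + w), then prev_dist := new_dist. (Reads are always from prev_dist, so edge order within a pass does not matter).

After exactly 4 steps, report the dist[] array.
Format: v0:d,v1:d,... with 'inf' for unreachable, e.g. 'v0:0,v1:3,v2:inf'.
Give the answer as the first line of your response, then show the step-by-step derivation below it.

v0:inf,v1:inf,v2:inf,v3:inf,v4:inf,v5:16,v6:25,v7:0,v8:9

step 1: dist = v0:inf,v1:inf,v2:inf,v3:inf,v4:inf,v5:inf,v6:inf,v7:0,v8:9
step 2: dist = v0:inf,v1:inf,v2:inf,v3:inf,v4:inf,v5:16,v6:inf,v7:0,v8:9
step 3: dist = v0:inf,v1:inf,v2:inf,v3:inf,v4:inf,v5:16,v6:25,v7:0,v8:9
step 4: dist = v0:inf,v1:inf,v2:inf,v3:inf,v4:inf,v5:16,v6:25,v7:0,v8:9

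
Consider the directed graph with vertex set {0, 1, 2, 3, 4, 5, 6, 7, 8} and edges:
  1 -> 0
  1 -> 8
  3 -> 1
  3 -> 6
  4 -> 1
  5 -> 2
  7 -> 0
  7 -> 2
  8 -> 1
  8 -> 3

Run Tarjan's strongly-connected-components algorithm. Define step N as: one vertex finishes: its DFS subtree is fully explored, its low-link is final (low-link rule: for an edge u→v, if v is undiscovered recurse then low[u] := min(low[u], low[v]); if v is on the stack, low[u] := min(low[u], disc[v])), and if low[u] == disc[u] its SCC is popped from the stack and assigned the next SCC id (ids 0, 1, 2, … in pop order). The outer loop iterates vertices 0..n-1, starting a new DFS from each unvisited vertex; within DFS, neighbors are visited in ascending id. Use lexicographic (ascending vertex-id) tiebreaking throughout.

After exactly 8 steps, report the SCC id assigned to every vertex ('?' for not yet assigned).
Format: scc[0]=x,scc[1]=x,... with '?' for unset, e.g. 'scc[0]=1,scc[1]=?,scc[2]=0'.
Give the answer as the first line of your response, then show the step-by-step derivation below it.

scc[0]=0,scc[1]=2,scc[2]=3,scc[3]=2,scc[4]=4,scc[5]=5,scc[6]=1,scc[7]=?,scc[8]=2

step 1: low=(low[0]=0,low[1]=?,low[2]=?,low[3]=?,low[4]=?,low[5]=?,low[6]=?,low[7]=?,low[8]=?); scc=(scc[0]=0,scc[1]=?,scc[2]=?,scc[3]=?,scc[4]=?,scc[5]=?,scc[6]=?,scc[7]=?,scc[8]=?)
step 2: low=(low[0]=0,low[1]=1,low[2]=?,low[3]=1,low[4]=?,low[5]=?,low[6]=4,low[7]=?,low[8]=1); scc=(scc[0]=0,scc[1]=?,scc[2]=?,scc[3]=?,scc[4]=?,scc[5]=?,scc[6]=1,scc[7]=?,scc[8]=?)
step 3: low=(low[0]=0,low[1]=1,low[2]=?,low[3]=1,low[4]=?,low[5]=?,low[6]=4,low[7]=?,low[8]=1); scc=(scc[0]=0,scc[1]=?,scc[2]=?,scc[3]=?,scc[4]=?,scc[5]=?,scc[6]=1,scc[7]=?,scc[8]=?)
step 4: low=(low[0]=0,low[1]=1,low[2]=?,low[3]=1,low[4]=?,low[5]=?,low[6]=4,low[7]=?,low[8]=1); scc=(scc[0]=0,scc[1]=?,scc[2]=?,scc[3]=?,scc[4]=?,scc[5]=?,scc[6]=1,scc[7]=?,scc[8]=?)
step 5: low=(low[0]=0,low[1]=1,low[2]=?,low[3]=1,low[4]=?,low[5]=?,low[6]=4,low[7]=?,low[8]=1); scc=(scc[0]=0,scc[1]=2,scc[2]=?,scc[3]=2,scc[4]=?,scc[5]=?,scc[6]=1,scc[7]=?,scc[8]=2)
step 6: low=(low[0]=0,low[1]=1,low[2]=5,low[3]=1,low[4]=?,low[5]=?,low[6]=4,low[7]=?,low[8]=1); scc=(scc[0]=0,scc[1]=2,scc[2]=3,scc[3]=2,scc[4]=?,scc[5]=?,scc[6]=1,scc[7]=?,scc[8]=2)
step 7: low=(low[0]=0,low[1]=1,low[2]=5,low[3]=1,low[4]=6,low[5]=?,low[6]=4,low[7]=?,low[8]=1); scc=(scc[0]=0,scc[1]=2,scc[2]=3,scc[3]=2,scc[4]=4,scc[5]=?,scc[6]=1,scc[7]=?,scc[8]=2)
step 8: low=(low[0]=0,low[1]=1,low[2]=5,low[3]=1,low[4]=6,low[5]=7,low[6]=4,low[7]=?,low[8]=1); scc=(scc[0]=0,scc[1]=2,scc[2]=3,scc[3]=2,scc[4]=4,scc[5]=5,scc[6]=1,scc[7]=?,scc[8]=2)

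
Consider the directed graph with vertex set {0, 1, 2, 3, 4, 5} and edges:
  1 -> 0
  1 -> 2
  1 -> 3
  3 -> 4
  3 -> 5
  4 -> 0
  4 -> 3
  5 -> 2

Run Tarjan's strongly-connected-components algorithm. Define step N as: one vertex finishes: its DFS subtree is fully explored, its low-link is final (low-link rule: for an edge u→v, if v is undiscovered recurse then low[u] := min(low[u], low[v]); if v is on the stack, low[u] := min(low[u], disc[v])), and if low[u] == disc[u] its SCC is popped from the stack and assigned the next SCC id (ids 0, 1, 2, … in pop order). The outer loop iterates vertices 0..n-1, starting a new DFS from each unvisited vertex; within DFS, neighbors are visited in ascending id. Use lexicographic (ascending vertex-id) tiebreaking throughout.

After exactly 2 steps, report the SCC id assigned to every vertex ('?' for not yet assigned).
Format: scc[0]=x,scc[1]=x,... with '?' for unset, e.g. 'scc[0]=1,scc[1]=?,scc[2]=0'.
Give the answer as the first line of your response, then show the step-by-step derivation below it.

scc[0]=0,scc[1]=?,scc[2]=1,scc[3]=?,scc[4]=?,scc[5]=?

step 1: low=(low[0]=0,low[1]=?,low[2]=?,low[3]=?,low[4]=?,low[5]=?); scc=(scc[0]=0,scc[1]=?,scc[2]=?,scc[3]=?,scc[4]=?,scc[5]=?)
step 2: low=(low[0]=0,low[1]=1,low[2]=2,low[3]=?,low[4]=?,low[5]=?); scc=(scc[0]=0,scc[1]=?,scc[2]=1,scc[3]=?,scc[4]=?,scc[5]=?)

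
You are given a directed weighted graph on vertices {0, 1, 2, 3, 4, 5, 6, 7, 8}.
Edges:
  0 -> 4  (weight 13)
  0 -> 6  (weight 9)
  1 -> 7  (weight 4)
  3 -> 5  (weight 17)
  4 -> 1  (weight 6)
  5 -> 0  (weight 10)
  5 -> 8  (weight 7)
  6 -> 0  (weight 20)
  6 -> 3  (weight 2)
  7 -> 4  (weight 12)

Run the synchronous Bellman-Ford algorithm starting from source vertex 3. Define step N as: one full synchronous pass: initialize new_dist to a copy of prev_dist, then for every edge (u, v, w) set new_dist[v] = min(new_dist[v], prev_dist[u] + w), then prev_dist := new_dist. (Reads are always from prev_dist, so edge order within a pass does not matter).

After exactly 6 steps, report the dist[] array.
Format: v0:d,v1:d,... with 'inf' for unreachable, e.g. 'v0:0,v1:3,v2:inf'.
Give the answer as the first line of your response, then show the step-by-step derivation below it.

v0:27,v1:46,v2:inf,v3:0,v4:40,v5:17,v6:36,v7:50,v8:24

step 1: dist = v0:inf,v1:inf,v2:inf,v3:0,v4:inf,v5:17,v6:inf,v7:inf,v8:inf
step 2: dist = v0:27,v1:inf,v2:inf,v3:0,v4:inf,v5:17,v6:inf,v7:inf,v8:24
step 3: dist = v0:27,v1:inf,v2:inf,v3:0,v4:40,v5:17,v6:36,v7:inf,v8:24
step 4: dist = v0:27,v1:46,v2:inf,v3:0,v4:40,v5:17,v6:36,v7:inf,v8:24
step 5: dist = v0:27,v1:46,v2:inf,v3:0,v4:40,v5:17,v6:36,v7:50,v8:24
step 6: dist = v0:27,v1:46,v2:inf,v3:0,v4:40,v5:17,v6:36,v7:50,v8:24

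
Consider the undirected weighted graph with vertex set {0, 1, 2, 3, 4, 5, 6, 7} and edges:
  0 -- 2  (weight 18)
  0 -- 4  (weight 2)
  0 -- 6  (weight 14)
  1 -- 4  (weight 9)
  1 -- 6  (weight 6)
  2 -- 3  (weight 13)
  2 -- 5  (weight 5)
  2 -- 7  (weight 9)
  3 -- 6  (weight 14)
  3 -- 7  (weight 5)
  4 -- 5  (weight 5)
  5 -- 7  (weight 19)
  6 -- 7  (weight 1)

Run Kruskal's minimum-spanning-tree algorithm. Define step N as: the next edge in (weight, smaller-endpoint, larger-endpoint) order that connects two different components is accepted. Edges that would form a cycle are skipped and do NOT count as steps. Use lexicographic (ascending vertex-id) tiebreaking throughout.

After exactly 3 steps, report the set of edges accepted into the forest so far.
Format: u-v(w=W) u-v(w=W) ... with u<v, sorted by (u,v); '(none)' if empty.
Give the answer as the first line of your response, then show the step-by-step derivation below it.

0-4(w=2) 2-5(w=5) 6-7(w=1)

step 1: add edge 6-7 (w=1); MST = {6-7(w=1)}
step 2: add edge 0-4 (w=2); MST = {0-4(w=2) 6-7(w=1)}
step 3: add edge 2-5 (w=5); MST = {0-4(w=2) 2-5(w=5) 6-7(w=1)}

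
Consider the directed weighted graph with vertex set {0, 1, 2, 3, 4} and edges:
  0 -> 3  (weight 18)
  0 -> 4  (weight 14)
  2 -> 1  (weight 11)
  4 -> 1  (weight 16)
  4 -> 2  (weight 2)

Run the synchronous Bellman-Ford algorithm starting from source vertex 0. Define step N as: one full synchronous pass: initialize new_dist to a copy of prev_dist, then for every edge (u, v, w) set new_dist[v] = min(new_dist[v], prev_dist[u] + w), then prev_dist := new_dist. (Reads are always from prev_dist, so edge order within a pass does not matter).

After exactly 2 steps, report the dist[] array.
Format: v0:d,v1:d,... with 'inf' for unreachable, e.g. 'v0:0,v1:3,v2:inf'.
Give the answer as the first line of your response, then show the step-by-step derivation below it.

v0:0,v1:30,v2:16,v3:18,v4:14

step 1: dist = v0:0,v1:inf,v2:inf,v3:18,v4:14
step 2: dist = v0:0,v1:30,v2:16,v3:18,v4:14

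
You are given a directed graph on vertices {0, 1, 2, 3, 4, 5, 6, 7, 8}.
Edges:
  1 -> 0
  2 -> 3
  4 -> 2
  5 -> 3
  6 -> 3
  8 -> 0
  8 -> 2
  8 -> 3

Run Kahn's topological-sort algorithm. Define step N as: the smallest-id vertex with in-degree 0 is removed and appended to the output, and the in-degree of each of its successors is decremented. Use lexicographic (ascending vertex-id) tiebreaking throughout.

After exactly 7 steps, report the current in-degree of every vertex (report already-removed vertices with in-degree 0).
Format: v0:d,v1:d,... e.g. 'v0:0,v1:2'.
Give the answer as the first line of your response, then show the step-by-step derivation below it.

v0:0,v1:0,v2:0,v3:1,v4:0,v5:0,v6:0,v7:0,v8:0

step 1: output 1; order=[1]; indeg=(1,0,2,4,0,0,0,0,0)
step 2: output 4; order=[1,4]; indeg=(1,0,1,4,0,0,0,0,0)
step 3: output 5; order=[1,4,5]; indeg=(1,0,1,3,0,0,0,0,0)
step 4: output 6; order=[1,4,5,6]; indeg=(1,0,1,2,0,0,0,0,0)
step 5: output 7; order=[1,4,5,6,7]; indeg=(1,0,1,2,0,0,0,0,0)
step 6: output 8; order=[1,4,5,6,7,8]; indeg=(0,0,0,1,0,0,0,0,0)
step 7: output 0; order=[1,4,5,6,7,8,0]; indeg=(0,0,0,1,0,0,0,0,0)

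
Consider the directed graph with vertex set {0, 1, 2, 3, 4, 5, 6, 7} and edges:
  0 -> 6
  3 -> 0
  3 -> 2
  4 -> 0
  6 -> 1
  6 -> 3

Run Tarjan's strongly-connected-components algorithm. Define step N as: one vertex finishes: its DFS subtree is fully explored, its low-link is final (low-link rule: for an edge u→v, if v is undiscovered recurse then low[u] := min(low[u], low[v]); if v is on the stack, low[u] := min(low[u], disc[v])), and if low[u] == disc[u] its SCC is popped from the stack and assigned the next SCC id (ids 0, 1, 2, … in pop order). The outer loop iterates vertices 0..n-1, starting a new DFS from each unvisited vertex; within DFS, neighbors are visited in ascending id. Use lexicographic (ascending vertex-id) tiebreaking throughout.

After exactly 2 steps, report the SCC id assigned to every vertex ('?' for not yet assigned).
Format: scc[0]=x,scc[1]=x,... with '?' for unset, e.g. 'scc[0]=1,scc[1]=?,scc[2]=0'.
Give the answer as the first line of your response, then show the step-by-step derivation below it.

scc[0]=?,scc[1]=0,scc[2]=1,scc[3]=?,scc[4]=?,scc[5]=?,scc[6]=?,scc[7]=?

step 1: low=(low[0]=0,low[1]=2,low[2]=?,low[3]=?,low[4]=?,low[5]=?,low[6]=1,low[7]=?); scc=(scc[0]=?,scc[1]=0,scc[2]=?,scc[3]=?,scc[4]=?,scc[5]=?,scc[6]=?,scc[7]=?)
step 2: low=(low[0]=0,low[1]=2,low[2]=4,low[3]=0,low[4]=?,low[5]=?,low[6]=1,low[7]=?); scc=(scc[0]=?,scc[1]=0,scc[2]=1,scc[3]=?,scc[4]=?,scc[5]=?,scc[6]=?,scc[7]=?)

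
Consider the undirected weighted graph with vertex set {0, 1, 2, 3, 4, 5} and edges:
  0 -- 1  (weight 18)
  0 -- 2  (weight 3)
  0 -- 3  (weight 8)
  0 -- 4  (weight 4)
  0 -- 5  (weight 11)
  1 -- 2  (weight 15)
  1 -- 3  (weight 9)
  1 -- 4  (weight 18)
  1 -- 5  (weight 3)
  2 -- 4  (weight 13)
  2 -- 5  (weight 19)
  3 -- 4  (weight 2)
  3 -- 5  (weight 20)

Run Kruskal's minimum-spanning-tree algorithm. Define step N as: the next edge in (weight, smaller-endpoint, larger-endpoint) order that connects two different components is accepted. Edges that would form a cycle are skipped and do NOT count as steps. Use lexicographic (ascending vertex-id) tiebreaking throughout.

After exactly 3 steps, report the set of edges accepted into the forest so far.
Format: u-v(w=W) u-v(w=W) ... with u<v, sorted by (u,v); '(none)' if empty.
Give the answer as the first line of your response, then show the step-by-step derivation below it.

0-2(w=3) 1-5(w=3) 3-4(w=2)

step 1: add edge 3-4 (w=2); MST = {3-4(w=2)}
step 2: add edge 0-2 (w=3); MST = {0-2(w=3) 3-4(w=2)}
step 3: add edge 1-5 (w=3); MST = {0-2(w=3) 1-5(w=3) 3-4(w=2)}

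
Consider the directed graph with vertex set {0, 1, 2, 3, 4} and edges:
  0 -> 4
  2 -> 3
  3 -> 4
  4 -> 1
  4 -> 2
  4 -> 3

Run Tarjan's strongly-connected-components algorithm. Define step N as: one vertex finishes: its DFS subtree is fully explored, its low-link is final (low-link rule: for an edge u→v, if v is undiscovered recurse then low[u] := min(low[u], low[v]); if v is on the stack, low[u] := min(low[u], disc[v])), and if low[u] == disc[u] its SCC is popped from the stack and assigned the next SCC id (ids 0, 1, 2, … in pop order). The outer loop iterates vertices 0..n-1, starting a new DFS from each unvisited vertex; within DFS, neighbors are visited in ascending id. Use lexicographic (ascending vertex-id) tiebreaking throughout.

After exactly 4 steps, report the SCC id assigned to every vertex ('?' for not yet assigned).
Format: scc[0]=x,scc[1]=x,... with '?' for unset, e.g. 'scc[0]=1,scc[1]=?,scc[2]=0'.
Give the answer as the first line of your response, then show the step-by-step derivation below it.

scc[0]=?,scc[1]=0,scc[2]=1,scc[3]=1,scc[4]=1

step 1: low=(low[0]=0,low[1]=2,low[2]=?,low[3]=?,low[4]=1); scc=(scc[0]=?,scc[1]=0,scc[2]=?,scc[3]=?,scc[4]=?)
step 2: low=(low[0]=0,low[1]=2,low[2]=3,low[3]=1,low[4]=1); scc=(scc[0]=?,scc[1]=0,scc[2]=?,scc[3]=?,scc[4]=?)
step 3: low=(low[0]=0,low[1]=2,low[2]=1,low[3]=1,low[4]=1); scc=(scc[0]=?,scc[1]=0,scc[2]=?,scc[3]=?,scc[4]=?)
step 4: low=(low[0]=0,low[1]=2,low[2]=1,low[3]=1,low[4]=1); scc=(scc[0]=?,scc[1]=0,scc[2]=1,scc[3]=1,scc[4]=1)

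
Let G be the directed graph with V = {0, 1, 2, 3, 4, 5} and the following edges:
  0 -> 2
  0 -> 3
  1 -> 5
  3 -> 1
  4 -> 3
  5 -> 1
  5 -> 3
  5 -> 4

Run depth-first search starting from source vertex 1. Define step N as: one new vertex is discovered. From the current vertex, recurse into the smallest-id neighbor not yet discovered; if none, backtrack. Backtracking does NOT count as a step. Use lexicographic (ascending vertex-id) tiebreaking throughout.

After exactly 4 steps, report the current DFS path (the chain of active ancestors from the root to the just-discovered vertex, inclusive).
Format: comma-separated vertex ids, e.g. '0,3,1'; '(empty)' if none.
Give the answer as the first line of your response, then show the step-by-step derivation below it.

1,5,4

step 1: discover 1; path=1; order=1
step 2: discover 5; path=1>5; order=1,5
step 3: discover 3; path=1>5>3; order=1,5,3
step 4: discover 4; path=1>5>4; order=1,5,3,4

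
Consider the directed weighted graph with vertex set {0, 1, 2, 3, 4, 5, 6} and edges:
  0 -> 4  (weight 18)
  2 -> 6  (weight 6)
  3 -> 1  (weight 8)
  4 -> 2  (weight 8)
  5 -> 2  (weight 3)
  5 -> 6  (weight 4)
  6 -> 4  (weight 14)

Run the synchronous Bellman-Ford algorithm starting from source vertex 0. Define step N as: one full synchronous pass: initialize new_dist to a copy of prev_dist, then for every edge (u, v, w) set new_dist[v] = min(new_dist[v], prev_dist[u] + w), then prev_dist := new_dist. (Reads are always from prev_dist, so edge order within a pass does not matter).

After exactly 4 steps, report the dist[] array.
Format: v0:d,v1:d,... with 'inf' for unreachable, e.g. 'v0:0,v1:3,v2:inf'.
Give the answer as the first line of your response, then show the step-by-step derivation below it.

v0:0,v1:inf,v2:26,v3:inf,v4:18,v5:inf,v6:32

step 1: dist = v0:0,v1:inf,v2:inf,v3:inf,v4:18,v5:inf,v6:inf
step 2: dist = v0:0,v1:inf,v2:26,v3:inf,v4:18,v5:inf,v6:inf
step 3: dist = v0:0,v1:inf,v2:26,v3:inf,v4:18,v5:inf,v6:32
step 4: dist = v0:0,v1:inf,v2:26,v3:inf,v4:18,v5:inf,v6:32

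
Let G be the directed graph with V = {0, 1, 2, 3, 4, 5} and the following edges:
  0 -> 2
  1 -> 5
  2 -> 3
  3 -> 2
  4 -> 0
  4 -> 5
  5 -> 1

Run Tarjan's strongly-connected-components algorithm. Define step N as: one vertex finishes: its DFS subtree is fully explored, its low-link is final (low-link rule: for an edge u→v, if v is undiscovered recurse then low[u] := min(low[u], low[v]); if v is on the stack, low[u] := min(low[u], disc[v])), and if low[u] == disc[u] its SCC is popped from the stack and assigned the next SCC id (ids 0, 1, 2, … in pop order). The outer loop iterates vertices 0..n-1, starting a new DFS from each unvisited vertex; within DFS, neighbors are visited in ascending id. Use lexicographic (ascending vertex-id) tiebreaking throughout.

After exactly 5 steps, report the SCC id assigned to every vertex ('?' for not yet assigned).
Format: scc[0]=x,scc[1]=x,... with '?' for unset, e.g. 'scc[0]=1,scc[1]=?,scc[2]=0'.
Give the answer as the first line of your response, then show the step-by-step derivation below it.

scc[0]=1,scc[1]=2,scc[2]=0,scc[3]=0,scc[4]=?,scc[5]=2

step 1: low=(low[0]=0,low[1]=?,low[2]=1,low[3]=1,low[4]=?,low[5]=?); scc=(scc[0]=?,scc[1]=?,scc[2]=?,scc[3]=?,scc[4]=?,scc[5]=?)
step 2: low=(low[0]=0,low[1]=?,low[2]=1,low[3]=1,low[4]=?,low[5]=?); scc=(scc[0]=?,scc[1]=?,scc[2]=0,scc[3]=0,scc[4]=?,scc[5]=?)
step 3: low=(low[0]=0,low[1]=?,low[2]=1,low[3]=1,low[4]=?,low[5]=?); scc=(scc[0]=1,scc[1]=?,scc[2]=0,scc[3]=0,scc[4]=?,scc[5]=?)
step 4: low=(low[0]=0,low[1]=3,low[2]=1,low[3]=1,low[4]=?,low[5]=3); scc=(scc[0]=1,scc[1]=?,scc[2]=0,scc[3]=0,scc[4]=?,scc[5]=?)
step 5: low=(low[0]=0,low[1]=3,low[2]=1,low[3]=1,low[4]=?,low[5]=3); scc=(scc[0]=1,scc[1]=2,scc[2]=0,scc[3]=0,scc[4]=?,scc[5]=2)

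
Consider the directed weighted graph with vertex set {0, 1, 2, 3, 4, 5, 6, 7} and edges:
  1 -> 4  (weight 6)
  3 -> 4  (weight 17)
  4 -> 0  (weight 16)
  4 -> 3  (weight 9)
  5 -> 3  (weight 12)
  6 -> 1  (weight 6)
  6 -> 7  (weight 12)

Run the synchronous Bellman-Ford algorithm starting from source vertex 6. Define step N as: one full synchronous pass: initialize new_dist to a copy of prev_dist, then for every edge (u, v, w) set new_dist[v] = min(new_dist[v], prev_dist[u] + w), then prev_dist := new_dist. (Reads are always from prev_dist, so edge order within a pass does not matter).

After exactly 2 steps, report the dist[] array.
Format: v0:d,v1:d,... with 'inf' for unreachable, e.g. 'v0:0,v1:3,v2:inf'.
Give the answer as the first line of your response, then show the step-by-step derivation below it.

v0:inf,v1:6,v2:inf,v3:inf,v4:12,v5:inf,v6:0,v7:12

step 1: dist = v0:inf,v1:6,v2:inf,v3:inf,v4:inf,v5:inf,v6:0,v7:12
step 2: dist = v0:inf,v1:6,v2:inf,v3:inf,v4:12,v5:inf,v6:0,v7:12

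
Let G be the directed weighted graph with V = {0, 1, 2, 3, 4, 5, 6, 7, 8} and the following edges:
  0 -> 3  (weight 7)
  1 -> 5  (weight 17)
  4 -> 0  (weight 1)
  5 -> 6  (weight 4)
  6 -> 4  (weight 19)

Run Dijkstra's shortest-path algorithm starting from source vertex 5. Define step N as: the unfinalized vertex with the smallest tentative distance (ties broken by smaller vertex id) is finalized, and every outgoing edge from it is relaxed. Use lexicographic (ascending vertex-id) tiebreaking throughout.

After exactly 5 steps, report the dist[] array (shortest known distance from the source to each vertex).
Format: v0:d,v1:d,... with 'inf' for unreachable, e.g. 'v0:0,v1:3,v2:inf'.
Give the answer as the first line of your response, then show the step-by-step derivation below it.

v0:24,v1:inf,v2:inf,v3:31,v4:23,v5:0,v6:4,v7:inf,v8:inf

step 1: dist = v0:inf,v1:inf,v2:inf,v3:inf,v4:inf,v5:0,v6:4,v7:inf,v8:inf
step 2: dist = v0:inf,v1:inf,v2:inf,v3:inf,v4:23,v5:0,v6:4,v7:inf,v8:inf
step 3: dist = v0:24,v1:inf,v2:inf,v3:inf,v4:23,v5:0,v6:4,v7:inf,v8:inf
step 4: dist = v0:24,v1:inf,v2:inf,v3:31,v4:23,v5:0,v6:4,v7:inf,v8:inf
step 5: dist = v0:24,v1:inf,v2:inf,v3:31,v4:23,v5:0,v6:4,v7:inf,v8:inf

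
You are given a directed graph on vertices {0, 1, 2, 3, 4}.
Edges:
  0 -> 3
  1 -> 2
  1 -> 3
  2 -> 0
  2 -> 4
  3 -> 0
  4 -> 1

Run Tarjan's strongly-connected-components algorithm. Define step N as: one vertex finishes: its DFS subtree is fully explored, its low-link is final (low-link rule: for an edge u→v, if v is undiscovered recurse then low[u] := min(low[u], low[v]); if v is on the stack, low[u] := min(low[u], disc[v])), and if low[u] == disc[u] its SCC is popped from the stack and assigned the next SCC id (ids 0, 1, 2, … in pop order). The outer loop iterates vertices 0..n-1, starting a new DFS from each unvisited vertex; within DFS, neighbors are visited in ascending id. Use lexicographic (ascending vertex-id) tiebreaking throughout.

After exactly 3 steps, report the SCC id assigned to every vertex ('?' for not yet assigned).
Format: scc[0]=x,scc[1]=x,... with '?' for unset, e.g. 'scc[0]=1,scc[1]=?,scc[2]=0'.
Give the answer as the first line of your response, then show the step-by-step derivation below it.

scc[0]=0,scc[1]=?,scc[2]=?,scc[3]=0,scc[4]=?

step 1: low=(low[0]=0,low[1]=?,low[2]=?,low[3]=0,low[4]=?); scc=(scc[0]=?,scc[1]=?,scc[2]=?,scc[3]=?,scc[4]=?)
step 2: low=(low[0]=0,low[1]=?,low[2]=?,low[3]=0,low[4]=?); scc=(scc[0]=0,scc[1]=?,scc[2]=?,scc[3]=0,scc[4]=?)
step 3: low=(low[0]=0,low[1]=2,low[2]=3,low[3]=0,low[4]=2); scc=(scc[0]=0,scc[1]=?,scc[2]=?,scc[3]=0,scc[4]=?)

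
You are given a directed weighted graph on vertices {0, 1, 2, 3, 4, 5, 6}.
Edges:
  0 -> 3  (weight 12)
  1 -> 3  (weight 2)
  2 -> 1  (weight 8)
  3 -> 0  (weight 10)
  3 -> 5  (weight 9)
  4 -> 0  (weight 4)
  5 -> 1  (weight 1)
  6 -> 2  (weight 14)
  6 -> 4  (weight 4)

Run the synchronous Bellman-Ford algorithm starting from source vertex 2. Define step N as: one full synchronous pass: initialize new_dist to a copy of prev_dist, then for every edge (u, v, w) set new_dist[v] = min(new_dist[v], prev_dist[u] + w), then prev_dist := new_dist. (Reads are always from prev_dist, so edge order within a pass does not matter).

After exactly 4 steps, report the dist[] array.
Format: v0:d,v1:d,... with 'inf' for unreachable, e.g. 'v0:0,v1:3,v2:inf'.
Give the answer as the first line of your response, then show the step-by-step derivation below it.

v0:20,v1:8,v2:0,v3:10,v4:inf,v5:19,v6:inf

step 1: dist = v0:inf,v1:8,v2:0,v3:inf,v4:inf,v5:inf,v6:inf
step 2: dist = v0:inf,v1:8,v2:0,v3:10,v4:inf,v5:inf,v6:inf
step 3: dist = v0:20,v1:8,v2:0,v3:10,v4:inf,v5:19,v6:inf
step 4: dist = v0:20,v1:8,v2:0,v3:10,v4:inf,v5:19,v6:inf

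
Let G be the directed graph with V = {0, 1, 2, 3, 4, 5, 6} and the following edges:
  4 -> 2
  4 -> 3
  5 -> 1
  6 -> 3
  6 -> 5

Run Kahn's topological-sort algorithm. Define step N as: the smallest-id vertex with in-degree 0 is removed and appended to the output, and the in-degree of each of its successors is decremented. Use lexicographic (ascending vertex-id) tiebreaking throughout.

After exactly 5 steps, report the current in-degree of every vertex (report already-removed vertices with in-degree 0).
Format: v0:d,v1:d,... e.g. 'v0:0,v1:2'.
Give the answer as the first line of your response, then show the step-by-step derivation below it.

v0:0,v1:1,v2:0,v3:0,v4:0,v5:0,v6:0

step 1: output 0; order=[0]; indeg=(0,1,1,2,0,1,0)
step 2: output 4; order=[0,4]; indeg=(0,1,0,1,0,1,0)
step 3: output 2; order=[0,4,2]; indeg=(0,1,0,1,0,1,0)
step 4: output 6; order=[0,4,2,6]; indeg=(0,1,0,0,0,0,0)
step 5: output 3; order=[0,4,2,6,3]; indeg=(0,1,0,0,0,0,0)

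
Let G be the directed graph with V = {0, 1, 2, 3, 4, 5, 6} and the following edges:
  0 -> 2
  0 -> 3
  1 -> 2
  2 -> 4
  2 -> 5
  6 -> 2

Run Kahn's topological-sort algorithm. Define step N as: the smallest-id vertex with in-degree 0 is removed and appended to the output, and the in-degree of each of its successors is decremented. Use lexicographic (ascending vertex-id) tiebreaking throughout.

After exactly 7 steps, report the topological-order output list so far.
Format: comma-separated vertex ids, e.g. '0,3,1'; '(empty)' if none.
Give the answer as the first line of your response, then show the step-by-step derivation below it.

0,1,3,6,2,4,5

step 1: output 0; order=[0]; indeg=(0,0,2,0,1,1,0)
step 2: output 1; order=[0,1]; indeg=(0,0,1,0,1,1,0)
step 3: output 3; order=[0,1,3]; indeg=(0,0,1,0,1,1,0)
step 4: output 6; order=[0,1,3,6]; indeg=(0,0,0,0,1,1,0)
step 5: output 2; order=[0,1,3,6,2]; indeg=(0,0,0,0,0,0,0)
step 6: output 4; order=[0,1,3,6,2,4]; indeg=(0,0,0,0,0,0,0)
step 7: output 5; order=[0,1,3,6,2,4,5]; indeg=(0,0,0,0,0,0,0)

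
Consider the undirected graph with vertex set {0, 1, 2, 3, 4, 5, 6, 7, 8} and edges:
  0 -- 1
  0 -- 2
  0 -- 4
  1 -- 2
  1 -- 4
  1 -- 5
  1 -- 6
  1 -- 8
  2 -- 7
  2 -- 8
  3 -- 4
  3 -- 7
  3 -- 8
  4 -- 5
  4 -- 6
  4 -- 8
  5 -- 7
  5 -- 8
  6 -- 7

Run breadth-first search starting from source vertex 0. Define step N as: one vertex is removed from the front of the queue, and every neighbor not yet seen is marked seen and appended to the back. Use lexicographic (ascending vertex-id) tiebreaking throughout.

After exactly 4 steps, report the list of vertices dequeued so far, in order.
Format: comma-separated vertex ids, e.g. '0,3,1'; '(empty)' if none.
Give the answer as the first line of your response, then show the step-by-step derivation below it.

0,1,2,4

step 1: dequeue 0; queue=[1,2,4]; order=0
step 2: dequeue 1; queue=[2,4,5,6,8]; order=0,1
step 3: dequeue 2; queue=[4,5,6,8,7]; order=0,1,2
step 4: dequeue 4; queue=[5,6,8,7,3]; order=0,1,2,4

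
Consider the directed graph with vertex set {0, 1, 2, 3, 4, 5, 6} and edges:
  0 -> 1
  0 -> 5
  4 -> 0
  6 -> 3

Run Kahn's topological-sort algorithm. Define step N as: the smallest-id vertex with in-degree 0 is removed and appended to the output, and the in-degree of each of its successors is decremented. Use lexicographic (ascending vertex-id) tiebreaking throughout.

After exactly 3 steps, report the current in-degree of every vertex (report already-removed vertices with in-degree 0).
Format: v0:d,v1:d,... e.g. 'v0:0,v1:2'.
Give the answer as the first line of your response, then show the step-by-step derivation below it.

v0:0,v1:0,v2:0,v3:1,v4:0,v5:0,v6:0

step 1: output 2; order=[2]; indeg=(1,1,0,1,0,1,0)
step 2: output 4; order=[2,4]; indeg=(0,1,0,1,0,1,0)
step 3: output 0; order=[2,4,0]; indeg=(0,0,0,1,0,0,0)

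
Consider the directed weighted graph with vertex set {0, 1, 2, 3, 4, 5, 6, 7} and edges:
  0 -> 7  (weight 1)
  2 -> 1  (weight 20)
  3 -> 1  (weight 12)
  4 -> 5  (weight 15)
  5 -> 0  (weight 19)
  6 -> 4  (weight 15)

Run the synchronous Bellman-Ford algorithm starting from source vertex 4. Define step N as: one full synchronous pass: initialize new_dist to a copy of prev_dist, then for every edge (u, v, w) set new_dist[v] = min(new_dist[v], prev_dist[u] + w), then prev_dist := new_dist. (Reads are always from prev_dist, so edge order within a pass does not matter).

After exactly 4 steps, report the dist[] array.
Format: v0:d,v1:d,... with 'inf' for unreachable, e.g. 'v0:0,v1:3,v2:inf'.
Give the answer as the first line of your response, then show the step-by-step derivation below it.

v0:34,v1:inf,v2:inf,v3:inf,v4:0,v5:15,v6:inf,v7:35

step 1: dist = v0:inf,v1:inf,v2:inf,v3:inf,v4:0,v5:15,v6:inf,v7:inf
step 2: dist = v0:34,v1:inf,v2:inf,v3:inf,v4:0,v5:15,v6:inf,v7:inf
step 3: dist = v0:34,v1:inf,v2:inf,v3:inf,v4:0,v5:15,v6:inf,v7:35
step 4: dist = v0:34,v1:inf,v2:inf,v3:inf,v4:0,v5:15,v6:inf,v7:35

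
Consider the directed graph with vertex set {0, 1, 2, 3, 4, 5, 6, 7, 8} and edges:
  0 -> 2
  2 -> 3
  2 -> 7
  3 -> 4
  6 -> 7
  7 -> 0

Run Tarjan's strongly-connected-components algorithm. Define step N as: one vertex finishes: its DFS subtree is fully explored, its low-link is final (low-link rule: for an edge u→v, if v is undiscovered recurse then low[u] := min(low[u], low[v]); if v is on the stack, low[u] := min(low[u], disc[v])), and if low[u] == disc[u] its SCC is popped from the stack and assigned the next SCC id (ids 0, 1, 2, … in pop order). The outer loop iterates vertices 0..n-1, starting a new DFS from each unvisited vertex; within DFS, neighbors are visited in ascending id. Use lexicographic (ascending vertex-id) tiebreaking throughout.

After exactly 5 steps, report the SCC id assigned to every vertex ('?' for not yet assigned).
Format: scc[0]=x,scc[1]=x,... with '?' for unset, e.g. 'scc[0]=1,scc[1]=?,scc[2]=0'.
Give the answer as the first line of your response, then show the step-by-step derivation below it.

scc[0]=2,scc[1]=?,scc[2]=2,scc[3]=1,scc[4]=0,scc[5]=?,scc[6]=?,scc[7]=2,scc[8]=?

step 1: low=(low[0]=0,low[1]=?,low[2]=1,low[3]=2,low[4]=3,low[5]=?,low[6]=?,low[7]=?,low[8]=?); scc=(scc[0]=?,scc[1]=?,scc[2]=?,scc[3]=?,scc[4]=0,scc[5]=?,scc[6]=?,scc[7]=?,scc[8]=?)
step 2: low=(low[0]=0,low[1]=?,low[2]=1,low[3]=2,low[4]=3,low[5]=?,low[6]=?,low[7]=?,low[8]=?); scc=(scc[0]=?,scc[1]=?,scc[2]=?,scc[3]=1,scc[4]=0,scc[5]=?,scc[6]=?,scc[7]=?,scc[8]=?)
step 3: low=(low[0]=0,low[1]=?,low[2]=1,low[3]=2,low[4]=3,low[5]=?,low[6]=?,low[7]=0,low[8]=?); scc=(scc[0]=?,scc[1]=?,scc[2]=?,scc[3]=1,scc[4]=0,scc[5]=?,scc[6]=?,scc[7]=?,scc[8]=?)
step 4: low=(low[0]=0,low[1]=?,low[2]=0,low[3]=2,low[4]=3,low[5]=?,low[6]=?,low[7]=0,low[8]=?); scc=(scc[0]=?,scc[1]=?,scc[2]=?,scc[3]=1,scc[4]=0,scc[5]=?,scc[6]=?,scc[7]=?,scc[8]=?)
step 5: low=(low[0]=0,low[1]=?,low[2]=0,low[3]=2,low[4]=3,low[5]=?,low[6]=?,low[7]=0,low[8]=?); scc=(scc[0]=2,scc[1]=?,scc[2]=2,scc[3]=1,scc[4]=0,scc[5]=?,scc[6]=?,scc[7]=2,scc[8]=?)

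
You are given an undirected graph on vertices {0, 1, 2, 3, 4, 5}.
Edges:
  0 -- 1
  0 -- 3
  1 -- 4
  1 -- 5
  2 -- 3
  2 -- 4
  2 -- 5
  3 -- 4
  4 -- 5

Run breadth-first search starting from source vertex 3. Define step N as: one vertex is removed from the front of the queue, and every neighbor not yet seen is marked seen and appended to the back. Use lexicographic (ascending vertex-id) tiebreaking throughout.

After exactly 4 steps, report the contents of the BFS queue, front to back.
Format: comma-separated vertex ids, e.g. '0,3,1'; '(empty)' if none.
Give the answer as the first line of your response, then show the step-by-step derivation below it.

1,5

step 1: dequeue 3; queue=[0,2,4]; order=3
step 2: dequeue 0; queue=[2,4,1]; order=3,0
step 3: dequeue 2; queue=[4,1,5]; order=3,0,2
step 4: dequeue 4; queue=[1,5]; order=3,0,2,4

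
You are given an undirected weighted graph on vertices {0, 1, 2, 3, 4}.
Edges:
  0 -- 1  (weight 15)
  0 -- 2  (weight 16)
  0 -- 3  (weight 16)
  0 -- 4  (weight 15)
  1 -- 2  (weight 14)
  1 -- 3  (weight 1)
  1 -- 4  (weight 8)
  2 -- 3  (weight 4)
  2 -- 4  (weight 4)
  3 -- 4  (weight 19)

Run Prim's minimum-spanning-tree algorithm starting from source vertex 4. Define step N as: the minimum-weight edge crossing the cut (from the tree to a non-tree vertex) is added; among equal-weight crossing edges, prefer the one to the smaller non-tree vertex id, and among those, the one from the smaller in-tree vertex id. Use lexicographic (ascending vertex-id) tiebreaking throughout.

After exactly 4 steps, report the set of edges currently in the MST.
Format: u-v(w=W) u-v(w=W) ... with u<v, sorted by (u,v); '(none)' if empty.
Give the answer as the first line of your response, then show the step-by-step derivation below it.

0-1(w=15) 1-3(w=1) 2-3(w=4) 2-4(w=4)

step 1: add edge 2-4 (w=4); MST = {2-4(w=4)}
step 2: add edge 2-3 (w=4); MST = {2-3(w=4) 2-4(w=4)}
step 3: add edge 1-3 (w=1); MST = {1-3(w=1) 2-3(w=4) 2-4(w=4)}
step 4: add edge 0-1 (w=15); MST = {0-1(w=15) 1-3(w=1) 2-3(w=4) 2-4(w=4)}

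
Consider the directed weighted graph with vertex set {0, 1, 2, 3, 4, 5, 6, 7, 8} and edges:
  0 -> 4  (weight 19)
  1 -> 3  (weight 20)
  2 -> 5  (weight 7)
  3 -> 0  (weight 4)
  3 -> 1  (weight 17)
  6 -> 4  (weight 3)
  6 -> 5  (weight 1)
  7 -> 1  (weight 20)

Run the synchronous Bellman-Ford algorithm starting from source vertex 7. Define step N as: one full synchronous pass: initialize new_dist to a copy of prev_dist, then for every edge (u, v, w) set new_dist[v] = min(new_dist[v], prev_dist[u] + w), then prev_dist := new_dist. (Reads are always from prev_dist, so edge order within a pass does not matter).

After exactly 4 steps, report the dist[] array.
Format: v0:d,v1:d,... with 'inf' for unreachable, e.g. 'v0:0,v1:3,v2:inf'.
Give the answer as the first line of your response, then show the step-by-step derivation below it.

v0:44,v1:20,v2:inf,v3:40,v4:63,v5:inf,v6:inf,v7:0,v8:inf

step 1: dist = v0:inf,v1:20,v2:inf,v3:inf,v4:inf,v5:inf,v6:inf,v7:0,v8:inf
step 2: dist = v0:inf,v1:20,v2:inf,v3:40,v4:inf,v5:inf,v6:inf,v7:0,v8:inf
step 3: dist = v0:44,v1:20,v2:inf,v3:40,v4:inf,v5:inf,v6:inf,v7:0,v8:inf
step 4: dist = v0:44,v1:20,v2:inf,v3:40,v4:63,v5:inf,v6:inf,v7:0,v8:inf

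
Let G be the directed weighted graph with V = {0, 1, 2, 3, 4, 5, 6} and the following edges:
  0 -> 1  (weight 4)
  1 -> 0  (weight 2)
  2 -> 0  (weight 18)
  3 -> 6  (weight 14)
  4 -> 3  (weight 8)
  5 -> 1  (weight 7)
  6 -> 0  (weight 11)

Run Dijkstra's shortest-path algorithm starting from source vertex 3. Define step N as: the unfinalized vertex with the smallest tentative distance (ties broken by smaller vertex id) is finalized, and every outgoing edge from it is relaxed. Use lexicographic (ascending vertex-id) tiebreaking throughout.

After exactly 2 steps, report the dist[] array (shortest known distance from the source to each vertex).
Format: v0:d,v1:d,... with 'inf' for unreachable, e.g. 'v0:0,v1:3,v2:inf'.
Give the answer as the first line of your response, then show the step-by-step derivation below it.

v0:25,v1:inf,v2:inf,v3:0,v4:inf,v5:inf,v6:14

step 1: dist = v0:inf,v1:inf,v2:inf,v3:0,v4:inf,v5:inf,v6:14
step 2: dist = v0:25,v1:inf,v2:inf,v3:0,v4:inf,v5:inf,v6:14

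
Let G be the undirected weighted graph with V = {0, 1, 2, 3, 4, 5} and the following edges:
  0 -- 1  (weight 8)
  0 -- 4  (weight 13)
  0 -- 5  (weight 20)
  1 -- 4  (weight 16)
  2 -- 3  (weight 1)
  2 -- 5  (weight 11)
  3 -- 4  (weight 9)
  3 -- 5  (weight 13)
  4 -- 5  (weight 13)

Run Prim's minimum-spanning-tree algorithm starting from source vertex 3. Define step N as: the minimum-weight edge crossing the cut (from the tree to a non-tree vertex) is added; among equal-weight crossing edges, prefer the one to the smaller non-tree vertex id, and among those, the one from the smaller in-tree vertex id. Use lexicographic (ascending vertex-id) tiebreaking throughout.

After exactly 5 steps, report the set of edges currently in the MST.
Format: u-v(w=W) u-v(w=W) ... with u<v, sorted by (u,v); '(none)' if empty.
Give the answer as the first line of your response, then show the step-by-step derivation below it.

0-1(w=8) 0-4(w=13) 2-3(w=1) 2-5(w=11) 3-4(w=9)

step 1: add edge 2-3 (w=1); MST = {2-3(w=1)}
step 2: add edge 3-4 (w=9); MST = {2-3(w=1) 3-4(w=9)}
step 3: add edge 2-5 (w=11); MST = {2-3(w=1) 2-5(w=11) 3-4(w=9)}
step 4: add edge 0-4 (w=13); MST = {0-4(w=13) 2-3(w=1) 2-5(w=11) 3-4(w=9)}
step 5: add edge 0-1 (w=8); MST = {0-1(w=8) 0-4(w=13) 2-3(w=1) 2-5(w=11) 3-4(w=9)}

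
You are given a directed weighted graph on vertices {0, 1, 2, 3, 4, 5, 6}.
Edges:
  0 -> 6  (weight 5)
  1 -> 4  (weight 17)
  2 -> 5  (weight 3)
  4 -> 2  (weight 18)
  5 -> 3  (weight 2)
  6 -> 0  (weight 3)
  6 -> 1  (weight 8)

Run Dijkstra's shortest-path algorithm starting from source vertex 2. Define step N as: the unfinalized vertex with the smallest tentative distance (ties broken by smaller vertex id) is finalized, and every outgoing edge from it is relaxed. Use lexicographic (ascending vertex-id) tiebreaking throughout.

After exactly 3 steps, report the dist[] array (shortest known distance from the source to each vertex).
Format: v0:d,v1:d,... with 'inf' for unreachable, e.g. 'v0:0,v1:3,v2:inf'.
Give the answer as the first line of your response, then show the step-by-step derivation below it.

v0:inf,v1:inf,v2:0,v3:5,v4:inf,v5:3,v6:inf

step 1: dist = v0:inf,v1:inf,v2:0,v3:inf,v4:inf,v5:3,v6:inf
step 2: dist = v0:inf,v1:inf,v2:0,v3:5,v4:inf,v5:3,v6:inf
step 3: dist = v0:inf,v1:inf,v2:0,v3:5,v4:inf,v5:3,v6:inf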